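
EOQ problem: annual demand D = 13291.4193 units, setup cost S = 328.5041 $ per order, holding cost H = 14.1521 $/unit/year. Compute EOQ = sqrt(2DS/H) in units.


2*D*S = 2 * 13291.4193 * 328.5041 = 8732571.4697
2*D*S/H = 617051.2835
EOQ = sqrt(617051.2835) = 785.5261

785.5261 units


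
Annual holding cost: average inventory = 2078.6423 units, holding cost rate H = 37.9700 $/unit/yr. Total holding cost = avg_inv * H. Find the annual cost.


Cost = 2078.6423 * 37.9700 = 78926.0481

78926.0481 $/yr


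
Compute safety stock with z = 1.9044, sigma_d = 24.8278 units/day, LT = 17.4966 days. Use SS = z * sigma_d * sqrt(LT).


sqrt(LT) = sqrt(17.4966) = 4.1829
SS = 1.9044 * 24.8278 * 4.1829 = 197.7758

197.7758 units


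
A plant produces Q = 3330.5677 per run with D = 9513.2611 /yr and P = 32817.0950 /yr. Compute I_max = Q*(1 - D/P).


D/P = 0.2899
1 - D/P = 0.7101
I_max = 3330.5677 * 0.7101 = 2365.0782

2365.0782 units


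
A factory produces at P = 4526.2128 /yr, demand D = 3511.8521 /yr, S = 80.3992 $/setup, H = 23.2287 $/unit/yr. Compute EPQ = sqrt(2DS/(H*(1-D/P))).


1 - D/P = 1 - 0.7759 = 0.2241
H*(1-D/P) = 5.2057
2DS = 564700.1987
EPQ = sqrt(108476.4813) = 329.3577

329.3577 units


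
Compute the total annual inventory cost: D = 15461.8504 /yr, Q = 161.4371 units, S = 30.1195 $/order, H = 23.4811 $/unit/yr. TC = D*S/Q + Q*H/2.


Ordering cost = D*S/Q = 2884.7347
Holding cost = Q*H/2 = 1895.3603
TC = 2884.7347 + 1895.3603 = 4780.0950

4780.0950 $/yr


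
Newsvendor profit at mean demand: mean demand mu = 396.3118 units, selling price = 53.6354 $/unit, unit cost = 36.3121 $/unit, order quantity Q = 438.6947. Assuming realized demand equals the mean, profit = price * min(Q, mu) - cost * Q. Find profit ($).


Sales at mu = min(438.6947, 396.3118) = 396.3118
Revenue = 53.6354 * 396.3118 = 21256.3419
Total cost = 36.3121 * 438.6947 = 15929.9258
Profit = 21256.3419 - 15929.9258 = 5326.4161

5326.4161 $


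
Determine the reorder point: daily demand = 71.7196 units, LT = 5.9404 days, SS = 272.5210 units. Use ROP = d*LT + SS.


d*LT = 71.7196 * 5.9404 = 426.0431
ROP = 426.0431 + 272.5210 = 698.5641

698.5641 units


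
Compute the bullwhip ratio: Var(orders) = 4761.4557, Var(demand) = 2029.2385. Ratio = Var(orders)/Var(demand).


BW = 4761.4557 / 2029.2385 = 2.3464

2.3464


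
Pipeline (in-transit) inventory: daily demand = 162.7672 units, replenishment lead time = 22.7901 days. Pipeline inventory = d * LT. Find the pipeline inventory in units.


Pipeline = 162.7672 * 22.7901 = 3709.4808

3709.4808 units


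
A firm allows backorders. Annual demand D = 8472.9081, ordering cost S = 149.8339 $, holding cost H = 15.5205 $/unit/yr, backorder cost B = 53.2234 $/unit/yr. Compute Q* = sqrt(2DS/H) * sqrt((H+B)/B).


sqrt(2DS/H) = 404.4673
sqrt((H+B)/B) = 1.1365
Q* = 404.4673 * 1.1365 = 459.6732

459.6732 units


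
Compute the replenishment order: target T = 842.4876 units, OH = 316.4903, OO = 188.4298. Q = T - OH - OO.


Inventory position = OH + OO = 316.4903 + 188.4298 = 504.9201
Q = 842.4876 - 504.9201 = 337.5675

337.5675 units


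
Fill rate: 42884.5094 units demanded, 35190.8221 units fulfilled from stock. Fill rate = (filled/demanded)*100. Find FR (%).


FR = 35190.8221 / 42884.5094 * 100 = 82.0595

82.0595%


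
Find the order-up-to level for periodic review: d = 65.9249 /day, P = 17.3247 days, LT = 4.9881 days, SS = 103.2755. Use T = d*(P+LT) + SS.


P + LT = 22.3128
d*(P+LT) = 65.9249 * 22.3128 = 1470.9691
T = 1470.9691 + 103.2755 = 1574.2446

1574.2446 units


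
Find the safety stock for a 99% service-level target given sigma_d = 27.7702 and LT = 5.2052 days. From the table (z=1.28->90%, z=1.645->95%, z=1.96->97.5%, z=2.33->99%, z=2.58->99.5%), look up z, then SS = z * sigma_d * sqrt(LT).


From the table, SL = 99% corresponds to z = 2.33
sqrt(LT) = sqrt(5.2052) = 2.2815
SS = 2.33 * 27.7702 * 2.2815 = 147.6229

147.6229 units


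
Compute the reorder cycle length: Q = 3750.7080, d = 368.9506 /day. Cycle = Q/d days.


Cycle = 3750.7080 / 368.9506 = 10.1659

10.1659 days


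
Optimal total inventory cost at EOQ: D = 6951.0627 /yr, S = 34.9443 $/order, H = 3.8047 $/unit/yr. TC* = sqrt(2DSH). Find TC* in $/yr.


2*D*S*H = 1848323.4145
TC* = sqrt(1848323.4145) = 1359.5306

1359.5306 $/yr


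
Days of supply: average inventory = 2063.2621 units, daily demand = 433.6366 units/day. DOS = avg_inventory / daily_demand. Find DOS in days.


DOS = 2063.2621 / 433.6366 = 4.7580

4.7580 days


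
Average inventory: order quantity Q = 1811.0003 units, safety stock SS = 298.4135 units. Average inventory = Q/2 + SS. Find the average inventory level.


Q/2 = 905.5001
Avg = 905.5001 + 298.4135 = 1203.9136

1203.9136 units


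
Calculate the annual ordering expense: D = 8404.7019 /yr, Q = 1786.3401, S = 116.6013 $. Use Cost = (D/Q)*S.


Number of orders = D/Q = 4.7050
Cost = 4.7050 * 116.6013 = 548.6073

548.6073 $/yr


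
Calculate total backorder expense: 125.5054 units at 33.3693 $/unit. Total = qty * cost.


Total = 125.5054 * 33.3693 = 4188.0273

4188.0273 $


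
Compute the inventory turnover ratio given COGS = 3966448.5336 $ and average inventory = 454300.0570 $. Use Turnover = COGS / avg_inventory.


Turnover = 3966448.5336 / 454300.0570 = 8.7309

8.7309


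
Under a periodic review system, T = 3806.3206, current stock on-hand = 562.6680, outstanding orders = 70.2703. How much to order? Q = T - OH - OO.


Inventory position = OH + OO = 562.6680 + 70.2703 = 632.9383
Q = 3806.3206 - 632.9383 = 3173.3823

3173.3823 units


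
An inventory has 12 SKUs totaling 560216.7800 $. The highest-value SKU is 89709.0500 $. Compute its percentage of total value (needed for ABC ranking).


Top item = 89709.0500
Total = 560216.7800
Percentage = 89709.0500 / 560216.7800 * 100 = 16.0133

16.0133%


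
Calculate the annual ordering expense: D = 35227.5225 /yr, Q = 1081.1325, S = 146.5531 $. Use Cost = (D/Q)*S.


Number of orders = D/Q = 32.5839
Cost = 32.5839 * 146.5531 = 4775.2728

4775.2728 $/yr


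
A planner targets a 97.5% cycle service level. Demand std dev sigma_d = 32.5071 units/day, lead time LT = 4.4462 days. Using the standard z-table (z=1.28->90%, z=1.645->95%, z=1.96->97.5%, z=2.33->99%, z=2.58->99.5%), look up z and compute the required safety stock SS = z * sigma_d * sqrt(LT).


From the table, SL = 97.5% corresponds to z = 1.96
sqrt(LT) = sqrt(4.4462) = 2.1086
SS = 1.96 * 32.5071 * 2.1086 = 134.3473

134.3473 units


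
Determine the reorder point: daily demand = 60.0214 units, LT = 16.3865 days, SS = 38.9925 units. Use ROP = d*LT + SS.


d*LT = 60.0214 * 16.3865 = 983.5407
ROP = 983.5407 + 38.9925 = 1022.5332

1022.5332 units


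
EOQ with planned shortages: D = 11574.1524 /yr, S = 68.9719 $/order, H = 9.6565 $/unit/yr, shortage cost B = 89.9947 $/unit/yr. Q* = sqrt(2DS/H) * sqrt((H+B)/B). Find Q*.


sqrt(2DS/H) = 406.6173
sqrt((H+B)/B) = 1.0523
Q* = 406.6173 * 1.0523 = 427.8767

427.8767 units


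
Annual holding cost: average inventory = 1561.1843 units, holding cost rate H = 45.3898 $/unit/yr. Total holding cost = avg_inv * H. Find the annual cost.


Cost = 1561.1843 * 45.3898 = 70861.8431

70861.8431 $/yr


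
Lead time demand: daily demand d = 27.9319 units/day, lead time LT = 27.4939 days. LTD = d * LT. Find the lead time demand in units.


LTD = 27.9319 * 27.4939 = 767.9569

767.9569 units


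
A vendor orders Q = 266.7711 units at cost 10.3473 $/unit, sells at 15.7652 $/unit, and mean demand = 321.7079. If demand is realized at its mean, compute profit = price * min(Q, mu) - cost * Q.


Sales at mu = min(266.7711, 321.7079) = 266.7711
Revenue = 15.7652 * 266.7711 = 4205.6997
Total cost = 10.3473 * 266.7711 = 2760.3606
Profit = 4205.6997 - 2760.3606 = 1445.3391

1445.3391 $


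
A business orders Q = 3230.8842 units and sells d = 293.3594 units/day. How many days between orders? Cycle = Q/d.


Cycle = 3230.8842 / 293.3594 = 11.0134

11.0134 days


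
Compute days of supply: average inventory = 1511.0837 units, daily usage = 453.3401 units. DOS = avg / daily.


DOS = 1511.0837 / 453.3401 = 3.3332

3.3332 days


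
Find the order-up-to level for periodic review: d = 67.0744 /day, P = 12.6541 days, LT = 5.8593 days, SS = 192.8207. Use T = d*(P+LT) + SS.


P + LT = 18.5134
d*(P+LT) = 67.0744 * 18.5134 = 1241.7752
T = 1241.7752 + 192.8207 = 1434.5959

1434.5959 units


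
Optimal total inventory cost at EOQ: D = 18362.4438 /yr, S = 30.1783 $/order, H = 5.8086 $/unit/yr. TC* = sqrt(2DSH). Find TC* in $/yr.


2*D*S*H = 6437640.4519
TC* = sqrt(6437640.4519) = 2537.2506

2537.2506 $/yr


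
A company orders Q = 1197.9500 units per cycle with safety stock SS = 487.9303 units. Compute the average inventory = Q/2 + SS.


Q/2 = 598.9750
Avg = 598.9750 + 487.9303 = 1086.9053

1086.9053 units


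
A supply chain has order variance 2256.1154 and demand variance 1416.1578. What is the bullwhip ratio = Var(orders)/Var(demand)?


BW = 2256.1154 / 1416.1578 = 1.5931

1.5931


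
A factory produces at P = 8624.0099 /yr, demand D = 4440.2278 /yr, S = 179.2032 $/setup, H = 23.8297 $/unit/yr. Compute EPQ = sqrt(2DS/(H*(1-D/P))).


1 - D/P = 1 - 0.5149 = 0.4851
H*(1-D/P) = 11.5605
2DS = 1591406.0610
EPQ = sqrt(137658.3697) = 371.0234

371.0234 units


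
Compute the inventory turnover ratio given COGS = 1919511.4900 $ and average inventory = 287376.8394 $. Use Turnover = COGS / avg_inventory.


Turnover = 1919511.4900 / 287376.8394 = 6.6794

6.6794


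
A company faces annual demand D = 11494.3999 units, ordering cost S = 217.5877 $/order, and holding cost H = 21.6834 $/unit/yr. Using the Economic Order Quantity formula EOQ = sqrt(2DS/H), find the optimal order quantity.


2*D*S = 2 * 11494.3999 * 217.5877 = 5002080.0742
2*D*S/H = 230687.0728
EOQ = sqrt(230687.0728) = 480.2989

480.2989 units


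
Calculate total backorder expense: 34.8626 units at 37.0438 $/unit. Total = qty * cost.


Total = 34.8626 * 37.0438 = 1291.4432

1291.4432 $


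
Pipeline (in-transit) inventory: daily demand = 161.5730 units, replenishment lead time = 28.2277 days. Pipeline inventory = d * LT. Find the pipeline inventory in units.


Pipeline = 161.5730 * 28.2277 = 4560.8342

4560.8342 units


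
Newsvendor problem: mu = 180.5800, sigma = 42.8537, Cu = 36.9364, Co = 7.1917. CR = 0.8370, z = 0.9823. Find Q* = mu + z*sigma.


CR = Cu/(Cu+Co) = 36.9364/(36.9364+7.1917) = 0.8370
z = 0.9823
Q* = 180.5800 + 0.9823 * 42.8537 = 222.6752

222.6752 units


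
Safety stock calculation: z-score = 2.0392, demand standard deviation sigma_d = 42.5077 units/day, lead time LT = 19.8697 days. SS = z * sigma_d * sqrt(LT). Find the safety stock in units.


sqrt(LT) = sqrt(19.8697) = 4.4575
SS = 2.0392 * 42.5077 * 4.4575 = 386.3875

386.3875 units


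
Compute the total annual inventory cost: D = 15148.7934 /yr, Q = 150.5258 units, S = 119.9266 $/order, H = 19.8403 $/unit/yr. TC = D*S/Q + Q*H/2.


Ordering cost = D*S/Q = 12069.3149
Holding cost = Q*H/2 = 1493.2385
TC = 12069.3149 + 1493.2385 = 13562.5535

13562.5535 $/yr


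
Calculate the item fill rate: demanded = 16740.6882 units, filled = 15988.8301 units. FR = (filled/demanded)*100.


FR = 15988.8301 / 16740.6882 * 100 = 95.5088

95.5088%


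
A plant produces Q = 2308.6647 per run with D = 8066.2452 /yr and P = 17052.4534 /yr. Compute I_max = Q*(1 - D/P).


D/P = 0.4730
1 - D/P = 0.5270
I_max = 2308.6647 * 0.5270 = 1216.6074

1216.6074 units


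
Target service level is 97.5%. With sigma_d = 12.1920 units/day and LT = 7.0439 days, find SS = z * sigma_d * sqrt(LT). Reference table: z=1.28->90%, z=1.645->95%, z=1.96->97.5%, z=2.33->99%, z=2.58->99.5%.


From the table, SL = 97.5% corresponds to z = 1.96
sqrt(LT) = sqrt(7.0439) = 2.6540
SS = 1.96 * 12.1920 * 2.6540 = 63.4217

63.4217 units


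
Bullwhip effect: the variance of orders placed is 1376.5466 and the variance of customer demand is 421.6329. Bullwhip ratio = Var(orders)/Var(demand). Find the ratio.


BW = 1376.5466 / 421.6329 = 3.2648

3.2648


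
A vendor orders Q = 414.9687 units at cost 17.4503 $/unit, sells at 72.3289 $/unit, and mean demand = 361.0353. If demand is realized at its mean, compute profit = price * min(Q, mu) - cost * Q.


Sales at mu = min(414.9687, 361.0353) = 361.0353
Revenue = 72.3289 * 361.0353 = 26113.2861
Total cost = 17.4503 * 414.9687 = 7241.3283
Profit = 26113.2861 - 7241.3283 = 18871.9578

18871.9578 $


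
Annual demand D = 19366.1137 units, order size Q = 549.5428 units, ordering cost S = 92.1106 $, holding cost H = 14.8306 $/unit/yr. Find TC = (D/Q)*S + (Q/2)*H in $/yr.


Ordering cost = D*S/Q = 3246.0153
Holding cost = Q*H/2 = 4075.0247
TC = 3246.0153 + 4075.0247 = 7321.0401

7321.0401 $/yr


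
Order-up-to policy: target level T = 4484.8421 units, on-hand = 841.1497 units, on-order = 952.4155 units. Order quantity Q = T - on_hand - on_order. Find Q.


Inventory position = OH + OO = 841.1497 + 952.4155 = 1793.5652
Q = 4484.8421 - 1793.5652 = 2691.2769

2691.2769 units


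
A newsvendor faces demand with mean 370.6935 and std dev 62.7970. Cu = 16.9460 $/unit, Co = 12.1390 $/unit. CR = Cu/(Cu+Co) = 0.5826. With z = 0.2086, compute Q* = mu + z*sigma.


CR = Cu/(Cu+Co) = 16.9460/(16.9460+12.1390) = 0.5826
z = 0.2086
Q* = 370.6935 + 0.2086 * 62.7970 = 383.7930

383.7930 units


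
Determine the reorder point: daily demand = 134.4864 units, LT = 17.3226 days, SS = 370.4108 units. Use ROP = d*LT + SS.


d*LT = 134.4864 * 17.3226 = 2329.6541
ROP = 2329.6541 + 370.4108 = 2700.0649

2700.0649 units


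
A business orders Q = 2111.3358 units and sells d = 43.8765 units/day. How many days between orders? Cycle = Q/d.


Cycle = 2111.3358 / 43.8765 = 48.1200

48.1200 days


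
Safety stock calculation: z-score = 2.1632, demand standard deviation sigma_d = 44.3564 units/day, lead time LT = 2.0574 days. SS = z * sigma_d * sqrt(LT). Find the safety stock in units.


sqrt(LT) = sqrt(2.0574) = 1.4344
SS = 2.1632 * 44.3564 * 1.4344 = 137.6298

137.6298 units


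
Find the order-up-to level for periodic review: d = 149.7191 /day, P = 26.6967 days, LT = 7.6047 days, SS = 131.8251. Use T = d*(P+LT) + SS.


P + LT = 34.3014
d*(P+LT) = 149.7191 * 34.3014 = 5135.5747
T = 5135.5747 + 131.8251 = 5267.3998

5267.3998 units


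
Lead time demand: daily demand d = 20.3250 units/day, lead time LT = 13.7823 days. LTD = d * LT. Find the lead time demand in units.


LTD = 20.3250 * 13.7823 = 280.1252

280.1252 units


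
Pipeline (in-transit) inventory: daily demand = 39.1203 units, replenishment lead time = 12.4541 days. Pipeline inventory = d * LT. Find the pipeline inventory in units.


Pipeline = 39.1203 * 12.4541 = 487.2081

487.2081 units


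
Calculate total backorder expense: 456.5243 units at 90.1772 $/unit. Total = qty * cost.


Total = 456.5243 * 90.1772 = 41168.0831

41168.0831 $


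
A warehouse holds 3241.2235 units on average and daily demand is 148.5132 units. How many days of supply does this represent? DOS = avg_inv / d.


DOS = 3241.2235 / 148.5132 = 21.8245

21.8245 days


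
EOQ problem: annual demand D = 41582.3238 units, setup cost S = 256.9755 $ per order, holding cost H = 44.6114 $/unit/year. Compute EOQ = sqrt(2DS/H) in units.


2*D*S = 2 * 41582.3238 * 256.9755 = 21371276.8993
2*D*S/H = 479054.1633
EOQ = sqrt(479054.1633) = 692.1374

692.1374 units


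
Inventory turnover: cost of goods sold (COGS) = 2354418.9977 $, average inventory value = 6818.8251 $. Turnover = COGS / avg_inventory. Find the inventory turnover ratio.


Turnover = 2354418.9977 / 6818.8251 = 345.2822

345.2822


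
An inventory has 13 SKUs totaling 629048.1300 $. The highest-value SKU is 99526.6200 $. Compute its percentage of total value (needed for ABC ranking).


Top item = 99526.6200
Total = 629048.1300
Percentage = 99526.6200 / 629048.1300 * 100 = 15.8218

15.8218%


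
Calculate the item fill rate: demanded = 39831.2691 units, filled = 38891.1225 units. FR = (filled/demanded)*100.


FR = 38891.1225 / 39831.2691 * 100 = 97.6397

97.6397%


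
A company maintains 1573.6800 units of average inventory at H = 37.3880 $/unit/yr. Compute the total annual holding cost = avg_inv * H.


Cost = 1573.6800 * 37.3880 = 58836.7478

58836.7478 $/yr


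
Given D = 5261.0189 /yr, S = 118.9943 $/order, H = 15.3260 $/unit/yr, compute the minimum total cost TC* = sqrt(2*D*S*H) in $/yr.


2*D*S*H = 19189110.2211
TC* = sqrt(19189110.2211) = 4380.5377

4380.5377 $/yr


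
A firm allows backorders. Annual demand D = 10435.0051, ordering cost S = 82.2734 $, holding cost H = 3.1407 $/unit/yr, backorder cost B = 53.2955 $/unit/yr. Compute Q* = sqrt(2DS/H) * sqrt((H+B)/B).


sqrt(2DS/H) = 739.3972
sqrt((H+B)/B) = 1.0290
Q* = 739.3972 * 1.0290 = 760.8717

760.8717 units


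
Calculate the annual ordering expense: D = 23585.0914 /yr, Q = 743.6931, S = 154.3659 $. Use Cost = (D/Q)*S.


Number of orders = D/Q = 31.7135
Cost = 31.7135 * 154.3659 = 4895.4789

4895.4789 $/yr


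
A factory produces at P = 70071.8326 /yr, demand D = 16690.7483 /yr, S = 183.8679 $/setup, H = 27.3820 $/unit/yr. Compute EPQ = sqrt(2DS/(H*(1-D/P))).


1 - D/P = 1 - 0.2382 = 0.7618
H*(1-D/P) = 20.8597
2DS = 6137785.6787
EPQ = sqrt(294240.6275) = 542.4395

542.4395 units


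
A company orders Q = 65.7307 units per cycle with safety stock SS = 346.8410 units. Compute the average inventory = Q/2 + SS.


Q/2 = 32.8653
Avg = 32.8653 + 346.8410 = 379.7063

379.7063 units


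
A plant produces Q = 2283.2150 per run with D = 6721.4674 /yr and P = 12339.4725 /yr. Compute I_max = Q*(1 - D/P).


D/P = 0.5447
1 - D/P = 0.4553
I_max = 2283.2150 * 0.4553 = 1039.5188

1039.5188 units


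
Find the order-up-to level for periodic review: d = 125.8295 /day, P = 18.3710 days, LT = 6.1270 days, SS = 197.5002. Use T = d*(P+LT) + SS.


P + LT = 24.4980
d*(P+LT) = 125.8295 * 24.4980 = 3082.5711
T = 3082.5711 + 197.5002 = 3280.0713

3280.0713 units


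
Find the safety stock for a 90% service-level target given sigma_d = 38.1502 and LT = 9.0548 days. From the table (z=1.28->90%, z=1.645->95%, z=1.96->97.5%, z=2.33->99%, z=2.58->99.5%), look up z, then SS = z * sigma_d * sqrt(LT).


From the table, SL = 90% corresponds to z = 1.28
sqrt(LT) = sqrt(9.0548) = 3.0091
SS = 1.28 * 38.1502 * 3.0091 = 146.9421

146.9421 units


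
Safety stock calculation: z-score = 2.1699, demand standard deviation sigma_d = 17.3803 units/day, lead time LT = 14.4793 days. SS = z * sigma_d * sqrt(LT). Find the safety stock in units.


sqrt(LT) = sqrt(14.4793) = 3.8052
SS = 2.1699 * 17.3803 * 3.8052 = 143.5062

143.5062 units


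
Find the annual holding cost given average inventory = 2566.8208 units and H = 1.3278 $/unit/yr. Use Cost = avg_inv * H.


Cost = 2566.8208 * 1.3278 = 3408.2247

3408.2247 $/yr


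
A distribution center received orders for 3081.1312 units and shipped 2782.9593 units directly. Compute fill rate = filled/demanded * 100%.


FR = 2782.9593 / 3081.1312 * 100 = 90.3226

90.3226%


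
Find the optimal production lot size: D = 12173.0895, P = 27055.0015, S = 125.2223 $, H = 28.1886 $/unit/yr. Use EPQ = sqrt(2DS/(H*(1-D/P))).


1 - D/P = 1 - 0.4499 = 0.5501
H*(1-D/P) = 15.5055
2DS = 3048684.5306
EPQ = sqrt(196620.0537) = 443.4186

443.4186 units


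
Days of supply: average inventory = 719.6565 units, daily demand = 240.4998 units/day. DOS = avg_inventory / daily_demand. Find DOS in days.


DOS = 719.6565 / 240.4998 = 2.9923

2.9923 days


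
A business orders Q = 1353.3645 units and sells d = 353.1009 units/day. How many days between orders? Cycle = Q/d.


Cycle = 1353.3645 / 353.1009 = 3.8328

3.8328 days


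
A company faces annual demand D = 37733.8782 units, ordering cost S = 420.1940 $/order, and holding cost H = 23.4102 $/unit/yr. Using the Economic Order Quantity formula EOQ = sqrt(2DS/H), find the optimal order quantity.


2*D*S = 2 * 37733.8782 * 420.1940 = 31711098.4327
2*D*S/H = 1354584.6867
EOQ = sqrt(1354584.6867) = 1163.8663

1163.8663 units


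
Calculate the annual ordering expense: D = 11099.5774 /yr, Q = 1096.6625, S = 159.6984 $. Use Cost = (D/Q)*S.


Number of orders = D/Q = 10.1212
Cost = 10.1212 * 159.6984 = 1616.3448

1616.3448 $/yr


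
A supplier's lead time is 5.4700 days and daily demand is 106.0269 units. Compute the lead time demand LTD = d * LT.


LTD = 106.0269 * 5.4700 = 579.9671

579.9671 units


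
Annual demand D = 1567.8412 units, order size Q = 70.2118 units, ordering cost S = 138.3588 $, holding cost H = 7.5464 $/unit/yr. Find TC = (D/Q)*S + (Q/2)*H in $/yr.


Ordering cost = D*S/Q = 3089.5751
Holding cost = Q*H/2 = 264.9232
TC = 3089.5751 + 264.9232 = 3354.4982

3354.4982 $/yr


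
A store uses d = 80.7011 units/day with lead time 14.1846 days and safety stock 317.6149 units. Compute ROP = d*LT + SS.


d*LT = 80.7011 * 14.1846 = 1144.7128
ROP = 1144.7128 + 317.6149 = 1462.3277

1462.3277 units


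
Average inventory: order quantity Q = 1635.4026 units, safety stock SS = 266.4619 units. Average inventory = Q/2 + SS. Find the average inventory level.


Q/2 = 817.7013
Avg = 817.7013 + 266.4619 = 1084.1632

1084.1632 units


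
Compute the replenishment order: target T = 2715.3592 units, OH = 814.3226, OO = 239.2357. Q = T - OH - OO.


Inventory position = OH + OO = 814.3226 + 239.2357 = 1053.5583
Q = 2715.3592 - 1053.5583 = 1661.8009

1661.8009 units


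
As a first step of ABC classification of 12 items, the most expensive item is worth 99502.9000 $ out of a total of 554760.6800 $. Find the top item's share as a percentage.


Top item = 99502.9000
Total = 554760.6800
Percentage = 99502.9000 / 554760.6800 * 100 = 17.9362

17.9362%


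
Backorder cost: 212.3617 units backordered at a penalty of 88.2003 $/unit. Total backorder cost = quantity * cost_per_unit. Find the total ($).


Total = 212.3617 * 88.2003 = 18730.3656

18730.3656 $


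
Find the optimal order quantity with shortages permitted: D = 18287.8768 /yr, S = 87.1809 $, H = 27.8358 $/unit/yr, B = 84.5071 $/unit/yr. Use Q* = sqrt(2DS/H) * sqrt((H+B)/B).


sqrt(2DS/H) = 338.4585
sqrt((H+B)/B) = 1.1530
Q* = 338.4585 * 1.1530 = 390.2399

390.2399 units


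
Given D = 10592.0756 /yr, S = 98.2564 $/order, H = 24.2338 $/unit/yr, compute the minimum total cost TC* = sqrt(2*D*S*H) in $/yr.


2*D*S*H = 50442132.0731
TC* = sqrt(50442132.0731) = 7102.2625

7102.2625 $/yr


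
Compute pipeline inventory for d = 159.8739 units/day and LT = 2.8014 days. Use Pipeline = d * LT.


Pipeline = 159.8739 * 2.8014 = 447.8707

447.8707 units


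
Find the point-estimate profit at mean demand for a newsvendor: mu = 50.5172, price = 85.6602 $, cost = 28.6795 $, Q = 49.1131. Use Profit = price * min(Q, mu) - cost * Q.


Sales at mu = min(49.1131, 50.5172) = 49.1131
Revenue = 85.6602 * 49.1131 = 4207.0380
Total cost = 28.6795 * 49.1131 = 1408.5392
Profit = 4207.0380 - 1408.5392 = 2798.4988

2798.4988 $


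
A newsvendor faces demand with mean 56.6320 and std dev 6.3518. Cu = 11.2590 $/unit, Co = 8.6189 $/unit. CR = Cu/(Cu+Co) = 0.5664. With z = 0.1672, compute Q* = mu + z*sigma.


CR = Cu/(Cu+Co) = 11.2590/(11.2590+8.6189) = 0.5664
z = 0.1672
Q* = 56.6320 + 0.1672 * 6.3518 = 57.6940

57.6940 units


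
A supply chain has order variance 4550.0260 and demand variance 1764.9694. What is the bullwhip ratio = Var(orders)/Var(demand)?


BW = 4550.0260 / 1764.9694 = 2.5780

2.5780


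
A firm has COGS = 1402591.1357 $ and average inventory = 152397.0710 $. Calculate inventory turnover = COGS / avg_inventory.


Turnover = 1402591.1357 / 152397.0710 = 9.2035

9.2035


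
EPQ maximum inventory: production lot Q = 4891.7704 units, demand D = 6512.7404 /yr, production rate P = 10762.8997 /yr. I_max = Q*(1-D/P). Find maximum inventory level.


D/P = 0.6051
1 - D/P = 0.3949
I_max = 4891.7704 * 0.3949 = 1931.7102

1931.7102 units


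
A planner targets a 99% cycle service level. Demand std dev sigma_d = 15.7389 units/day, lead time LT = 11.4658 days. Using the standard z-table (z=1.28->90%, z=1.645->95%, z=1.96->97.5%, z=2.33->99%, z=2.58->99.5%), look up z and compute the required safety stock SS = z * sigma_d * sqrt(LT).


From the table, SL = 99% corresponds to z = 2.33
sqrt(LT) = sqrt(11.4658) = 3.3861
SS = 2.33 * 15.7389 * 3.3861 = 124.1745

124.1745 units


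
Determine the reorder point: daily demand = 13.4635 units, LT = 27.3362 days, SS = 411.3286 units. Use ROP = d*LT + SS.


d*LT = 13.4635 * 27.3362 = 368.0409
ROP = 368.0409 + 411.3286 = 779.3695

779.3695 units


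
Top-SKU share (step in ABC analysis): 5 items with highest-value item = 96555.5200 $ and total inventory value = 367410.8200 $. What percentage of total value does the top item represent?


Top item = 96555.5200
Total = 367410.8200
Percentage = 96555.5200 / 367410.8200 * 100 = 26.2800

26.2800%


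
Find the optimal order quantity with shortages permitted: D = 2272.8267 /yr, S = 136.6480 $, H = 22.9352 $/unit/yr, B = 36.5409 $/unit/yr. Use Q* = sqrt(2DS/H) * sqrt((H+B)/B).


sqrt(2DS/H) = 164.5692
sqrt((H+B)/B) = 1.2758
Q* = 164.5692 * 1.2758 = 209.9569

209.9569 units


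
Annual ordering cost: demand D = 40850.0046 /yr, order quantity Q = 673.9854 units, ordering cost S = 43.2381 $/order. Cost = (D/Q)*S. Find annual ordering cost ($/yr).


Number of orders = D/Q = 60.6096
Cost = 60.6096 * 43.2381 = 2620.6452

2620.6452 $/yr


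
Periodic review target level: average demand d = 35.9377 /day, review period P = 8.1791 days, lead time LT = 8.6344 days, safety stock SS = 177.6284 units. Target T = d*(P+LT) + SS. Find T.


P + LT = 16.8135
d*(P+LT) = 35.9377 * 16.8135 = 604.2385
T = 604.2385 + 177.6284 = 781.8669

781.8669 units


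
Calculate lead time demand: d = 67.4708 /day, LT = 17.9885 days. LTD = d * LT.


LTD = 67.4708 * 17.9885 = 1213.6985

1213.6985 units


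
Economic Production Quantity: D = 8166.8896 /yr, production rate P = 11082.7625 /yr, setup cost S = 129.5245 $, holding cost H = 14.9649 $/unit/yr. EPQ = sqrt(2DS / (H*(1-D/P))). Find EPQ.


1 - D/P = 1 - 0.7369 = 0.2631
H*(1-D/P) = 3.9373
2DS = 2115624.5840
EPQ = sqrt(537333.8778) = 733.0306

733.0306 units


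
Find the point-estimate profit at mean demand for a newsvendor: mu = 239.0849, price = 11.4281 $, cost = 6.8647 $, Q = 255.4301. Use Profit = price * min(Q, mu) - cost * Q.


Sales at mu = min(255.4301, 239.0849) = 239.0849
Revenue = 11.4281 * 239.0849 = 2732.2861
Total cost = 6.8647 * 255.4301 = 1753.4510
Profit = 2732.2861 - 1753.4510 = 978.8351

978.8351 $


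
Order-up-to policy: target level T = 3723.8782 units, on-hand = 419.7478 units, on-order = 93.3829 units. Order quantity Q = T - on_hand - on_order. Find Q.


Inventory position = OH + OO = 419.7478 + 93.3829 = 513.1307
Q = 3723.8782 - 513.1307 = 3210.7475

3210.7475 units


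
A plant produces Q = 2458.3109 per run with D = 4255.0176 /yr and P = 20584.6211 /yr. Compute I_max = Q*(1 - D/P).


D/P = 0.2067
1 - D/P = 0.7933
I_max = 2458.3109 * 0.7933 = 1950.1570

1950.1570 units


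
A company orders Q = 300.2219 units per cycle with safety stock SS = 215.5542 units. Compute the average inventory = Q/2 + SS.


Q/2 = 150.1110
Avg = 150.1110 + 215.5542 = 365.6652

365.6652 units


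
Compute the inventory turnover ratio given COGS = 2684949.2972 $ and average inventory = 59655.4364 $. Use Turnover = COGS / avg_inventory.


Turnover = 2684949.2972 / 59655.4364 = 45.0076

45.0076


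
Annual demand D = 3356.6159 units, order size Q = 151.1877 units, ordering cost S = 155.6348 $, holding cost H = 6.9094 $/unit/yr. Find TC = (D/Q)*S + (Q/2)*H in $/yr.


Ordering cost = D*S/Q = 3455.3488
Holding cost = Q*H/2 = 522.3081
TC = 3455.3488 + 522.3081 = 3977.6570

3977.6570 $/yr


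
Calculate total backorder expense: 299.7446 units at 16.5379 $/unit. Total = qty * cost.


Total = 299.7446 * 16.5379 = 4957.1462

4957.1462 $


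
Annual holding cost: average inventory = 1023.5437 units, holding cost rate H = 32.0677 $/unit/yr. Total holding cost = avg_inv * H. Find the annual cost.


Cost = 1023.5437 * 32.0677 = 32822.6923

32822.6923 $/yr


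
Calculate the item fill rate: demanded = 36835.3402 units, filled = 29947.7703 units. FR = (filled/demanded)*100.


FR = 29947.7703 / 36835.3402 * 100 = 81.3017

81.3017%


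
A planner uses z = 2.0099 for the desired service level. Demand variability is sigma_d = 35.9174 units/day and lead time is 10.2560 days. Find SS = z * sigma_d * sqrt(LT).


sqrt(LT) = sqrt(10.2560) = 3.2025
SS = 2.0099 * 35.9174 * 3.2025 = 231.1896

231.1896 units


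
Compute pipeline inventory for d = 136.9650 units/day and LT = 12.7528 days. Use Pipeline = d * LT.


Pipeline = 136.9650 * 12.7528 = 1746.6873

1746.6873 units


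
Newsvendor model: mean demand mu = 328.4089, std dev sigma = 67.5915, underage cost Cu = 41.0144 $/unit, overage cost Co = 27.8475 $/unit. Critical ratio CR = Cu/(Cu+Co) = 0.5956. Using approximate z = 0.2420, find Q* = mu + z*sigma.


CR = Cu/(Cu+Co) = 41.0144/(41.0144+27.8475) = 0.5956
z = 0.2420
Q* = 328.4089 + 0.2420 * 67.5915 = 344.7660

344.7660 units


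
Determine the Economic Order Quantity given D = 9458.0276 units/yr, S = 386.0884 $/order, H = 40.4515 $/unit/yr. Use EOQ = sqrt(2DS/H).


2*D*S = 2 * 9458.0276 * 386.0884 = 7303269.4865
2*D*S/H = 180543.8485
EOQ = sqrt(180543.8485) = 424.9045

424.9045 units


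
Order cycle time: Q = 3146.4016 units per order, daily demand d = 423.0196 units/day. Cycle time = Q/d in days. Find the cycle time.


Cycle = 3146.4016 / 423.0196 = 7.4380

7.4380 days


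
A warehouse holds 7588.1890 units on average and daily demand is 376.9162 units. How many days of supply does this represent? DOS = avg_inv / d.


DOS = 7588.1890 / 376.9162 = 20.1323

20.1323 days


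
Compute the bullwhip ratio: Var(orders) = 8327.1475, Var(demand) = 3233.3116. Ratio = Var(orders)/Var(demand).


BW = 8327.1475 / 3233.3116 = 2.5754

2.5754


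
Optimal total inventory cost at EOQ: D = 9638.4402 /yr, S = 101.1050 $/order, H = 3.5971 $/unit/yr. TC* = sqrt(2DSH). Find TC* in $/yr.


2*D*S*H = 7010708.3062
TC* = sqrt(7010708.3062) = 2647.7742

2647.7742 $/yr


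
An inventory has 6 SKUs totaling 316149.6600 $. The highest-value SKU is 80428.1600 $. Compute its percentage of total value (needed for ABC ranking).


Top item = 80428.1600
Total = 316149.6600
Percentage = 80428.1600 / 316149.6600 * 100 = 25.4399

25.4399%


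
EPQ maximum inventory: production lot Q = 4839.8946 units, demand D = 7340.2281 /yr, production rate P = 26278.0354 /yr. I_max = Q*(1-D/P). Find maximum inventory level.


D/P = 0.2793
1 - D/P = 0.7207
I_max = 4839.8946 * 0.7207 = 3487.9697

3487.9697 units


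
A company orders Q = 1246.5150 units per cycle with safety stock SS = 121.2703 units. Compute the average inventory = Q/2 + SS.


Q/2 = 623.2575
Avg = 623.2575 + 121.2703 = 744.5278

744.5278 units


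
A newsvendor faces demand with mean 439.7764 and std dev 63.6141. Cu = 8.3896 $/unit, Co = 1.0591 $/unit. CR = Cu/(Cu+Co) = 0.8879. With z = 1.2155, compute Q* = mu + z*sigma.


CR = Cu/(Cu+Co) = 8.3896/(8.3896+1.0591) = 0.8879
z = 1.2155
Q* = 439.7764 + 1.2155 * 63.6141 = 517.0993

517.0993 units


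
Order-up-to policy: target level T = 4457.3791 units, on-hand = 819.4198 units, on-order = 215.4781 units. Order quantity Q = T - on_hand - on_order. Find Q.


Inventory position = OH + OO = 819.4198 + 215.4781 = 1034.8979
Q = 4457.3791 - 1034.8979 = 3422.4812

3422.4812 units


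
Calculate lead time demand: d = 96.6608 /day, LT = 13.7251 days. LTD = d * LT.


LTD = 96.6608 * 13.7251 = 1326.6791

1326.6791 units


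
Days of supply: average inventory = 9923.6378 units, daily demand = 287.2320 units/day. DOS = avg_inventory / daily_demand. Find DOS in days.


DOS = 9923.6378 / 287.2320 = 34.5492

34.5492 days


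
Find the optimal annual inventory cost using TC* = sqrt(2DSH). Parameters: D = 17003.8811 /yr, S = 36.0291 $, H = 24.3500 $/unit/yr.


2*D*S*H = 29835301.7347
TC* = sqrt(29835301.7347) = 5462.1701

5462.1701 $/yr


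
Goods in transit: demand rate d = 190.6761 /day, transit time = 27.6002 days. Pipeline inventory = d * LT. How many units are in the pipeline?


Pipeline = 190.6761 * 27.6002 = 5262.6985

5262.6985 units


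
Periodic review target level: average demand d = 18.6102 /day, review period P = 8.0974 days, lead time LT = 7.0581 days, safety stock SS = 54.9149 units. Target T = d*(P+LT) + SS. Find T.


P + LT = 15.1555
d*(P+LT) = 18.6102 * 15.1555 = 282.0469
T = 282.0469 + 54.9149 = 336.9618

336.9618 units


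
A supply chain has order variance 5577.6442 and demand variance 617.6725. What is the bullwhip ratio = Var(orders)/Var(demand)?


BW = 5577.6442 / 617.6725 = 9.0301

9.0301


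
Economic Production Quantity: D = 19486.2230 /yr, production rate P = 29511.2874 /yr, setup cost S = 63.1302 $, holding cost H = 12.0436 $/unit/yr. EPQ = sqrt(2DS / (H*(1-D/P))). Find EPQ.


1 - D/P = 1 - 0.6603 = 0.3397
H*(1-D/P) = 4.0912
2DS = 2460338.3105
EPQ = sqrt(601366.8588) = 775.4785

775.4785 units


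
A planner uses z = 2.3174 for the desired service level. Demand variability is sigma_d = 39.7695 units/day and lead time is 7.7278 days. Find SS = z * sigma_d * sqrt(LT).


sqrt(LT) = sqrt(7.7278) = 2.7799
SS = 2.3174 * 39.7695 * 2.7799 = 256.2000

256.2000 units


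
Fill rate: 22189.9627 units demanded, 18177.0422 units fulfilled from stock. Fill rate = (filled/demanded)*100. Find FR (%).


FR = 18177.0422 / 22189.9627 * 100 = 81.9156

81.9156%


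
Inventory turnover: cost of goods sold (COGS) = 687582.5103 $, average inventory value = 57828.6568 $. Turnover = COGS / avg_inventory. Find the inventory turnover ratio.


Turnover = 687582.5103 / 57828.6568 = 11.8900

11.8900


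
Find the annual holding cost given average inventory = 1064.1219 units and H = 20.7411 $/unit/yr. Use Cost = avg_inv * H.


Cost = 1064.1219 * 20.7411 = 22071.0587

22071.0587 $/yr


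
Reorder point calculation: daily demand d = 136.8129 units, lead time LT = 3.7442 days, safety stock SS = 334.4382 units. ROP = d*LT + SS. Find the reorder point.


d*LT = 136.8129 * 3.7442 = 512.2549
ROP = 512.2549 + 334.4382 = 846.6931

846.6931 units


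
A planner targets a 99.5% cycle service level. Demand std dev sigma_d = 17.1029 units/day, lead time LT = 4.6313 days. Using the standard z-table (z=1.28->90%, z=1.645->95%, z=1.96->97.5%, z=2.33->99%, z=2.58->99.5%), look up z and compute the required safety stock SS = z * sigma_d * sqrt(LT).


From the table, SL = 99.5% corresponds to z = 2.58
sqrt(LT) = sqrt(4.6313) = 2.1520
SS = 2.58 * 17.1029 * 2.1520 = 94.9600

94.9600 units


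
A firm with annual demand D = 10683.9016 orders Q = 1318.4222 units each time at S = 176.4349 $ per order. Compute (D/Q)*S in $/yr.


Number of orders = D/Q = 8.1036
Cost = 8.1036 * 176.4349 = 1429.7492

1429.7492 $/yr


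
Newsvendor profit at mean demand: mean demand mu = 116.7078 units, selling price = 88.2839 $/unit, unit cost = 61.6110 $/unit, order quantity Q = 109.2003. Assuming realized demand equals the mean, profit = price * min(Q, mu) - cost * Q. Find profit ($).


Sales at mu = min(109.2003, 116.7078) = 109.2003
Revenue = 88.2839 * 109.2003 = 9640.6284
Total cost = 61.6110 * 109.2003 = 6727.9397
Profit = 9640.6284 - 6727.9397 = 2912.6887

2912.6887 $


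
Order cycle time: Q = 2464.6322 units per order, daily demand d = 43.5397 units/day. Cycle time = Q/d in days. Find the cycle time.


Cycle = 2464.6322 / 43.5397 = 56.6065

56.6065 days


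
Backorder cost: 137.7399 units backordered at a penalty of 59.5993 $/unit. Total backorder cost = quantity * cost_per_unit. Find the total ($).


Total = 137.7399 * 59.5993 = 8209.2016

8209.2016 $


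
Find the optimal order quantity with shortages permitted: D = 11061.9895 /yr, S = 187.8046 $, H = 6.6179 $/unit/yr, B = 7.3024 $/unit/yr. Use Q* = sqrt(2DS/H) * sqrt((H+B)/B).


sqrt(2DS/H) = 792.3638
sqrt((H+B)/B) = 1.3807
Q* = 792.3638 * 1.3807 = 1093.9970

1093.9970 units


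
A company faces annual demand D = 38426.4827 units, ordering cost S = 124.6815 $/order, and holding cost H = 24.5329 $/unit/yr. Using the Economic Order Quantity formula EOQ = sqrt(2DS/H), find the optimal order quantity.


2*D*S = 2 * 38426.4827 * 124.6815 = 9582143.0055
2*D*S/H = 390583.3801
EOQ = sqrt(390583.3801) = 624.9667

624.9667 units


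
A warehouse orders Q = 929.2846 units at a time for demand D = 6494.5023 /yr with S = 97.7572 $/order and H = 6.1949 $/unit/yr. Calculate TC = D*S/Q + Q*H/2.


Ordering cost = D*S/Q = 683.1969
Holding cost = Q*H/2 = 2878.4126
TC = 683.1969 + 2878.4126 = 3561.6095

3561.6095 $/yr


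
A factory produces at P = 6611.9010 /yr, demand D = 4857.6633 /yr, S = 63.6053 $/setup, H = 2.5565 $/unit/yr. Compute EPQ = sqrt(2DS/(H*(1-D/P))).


1 - D/P = 1 - 0.7347 = 0.2653
H*(1-D/P) = 0.6783
2DS = 617946.2630
EPQ = sqrt(911051.2646) = 954.4901

954.4901 units


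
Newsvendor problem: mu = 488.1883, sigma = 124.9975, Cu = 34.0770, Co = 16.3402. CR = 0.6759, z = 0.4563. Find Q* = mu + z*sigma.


CR = Cu/(Cu+Co) = 34.0770/(34.0770+16.3402) = 0.6759
z = 0.4563
Q* = 488.1883 + 0.4563 * 124.9975 = 545.2247

545.2247 units


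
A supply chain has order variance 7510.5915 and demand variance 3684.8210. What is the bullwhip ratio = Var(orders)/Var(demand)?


BW = 7510.5915 / 3684.8210 = 2.0383

2.0383


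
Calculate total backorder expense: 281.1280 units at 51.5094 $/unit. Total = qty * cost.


Total = 281.1280 * 51.5094 = 14480.7346

14480.7346 $


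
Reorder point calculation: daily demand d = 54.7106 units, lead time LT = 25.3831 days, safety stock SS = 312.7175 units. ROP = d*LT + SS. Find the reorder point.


d*LT = 54.7106 * 25.3831 = 1388.7246
ROP = 1388.7246 + 312.7175 = 1701.4421

1701.4421 units


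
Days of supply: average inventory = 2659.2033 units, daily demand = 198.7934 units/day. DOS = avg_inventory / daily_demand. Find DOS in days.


DOS = 2659.2033 / 198.7934 = 13.3767

13.3767 days


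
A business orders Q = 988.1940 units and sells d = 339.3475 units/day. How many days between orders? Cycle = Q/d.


Cycle = 988.1940 / 339.3475 = 2.9120

2.9120 days


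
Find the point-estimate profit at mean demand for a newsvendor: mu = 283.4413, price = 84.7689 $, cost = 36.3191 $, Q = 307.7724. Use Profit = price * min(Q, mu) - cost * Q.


Sales at mu = min(307.7724, 283.4413) = 283.4413
Revenue = 84.7689 * 283.4413 = 24027.0072
Total cost = 36.3191 * 307.7724 = 11178.0166
Profit = 24027.0072 - 11178.0166 = 12848.9906

12848.9906 $


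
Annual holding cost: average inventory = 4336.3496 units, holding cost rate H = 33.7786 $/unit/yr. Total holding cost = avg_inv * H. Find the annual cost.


Cost = 4336.3496 * 33.7786 = 146475.8186

146475.8186 $/yr


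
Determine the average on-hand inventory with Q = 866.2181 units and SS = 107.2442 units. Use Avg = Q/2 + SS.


Q/2 = 433.1091
Avg = 433.1091 + 107.2442 = 540.3533

540.3533 units


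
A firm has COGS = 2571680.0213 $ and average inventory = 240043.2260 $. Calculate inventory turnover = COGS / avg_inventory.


Turnover = 2571680.0213 / 240043.2260 = 10.7134

10.7134


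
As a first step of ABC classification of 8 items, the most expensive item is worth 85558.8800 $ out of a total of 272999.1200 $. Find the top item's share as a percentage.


Top item = 85558.8800
Total = 272999.1200
Percentage = 85558.8800 / 272999.1200 * 100 = 31.3404

31.3404%
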